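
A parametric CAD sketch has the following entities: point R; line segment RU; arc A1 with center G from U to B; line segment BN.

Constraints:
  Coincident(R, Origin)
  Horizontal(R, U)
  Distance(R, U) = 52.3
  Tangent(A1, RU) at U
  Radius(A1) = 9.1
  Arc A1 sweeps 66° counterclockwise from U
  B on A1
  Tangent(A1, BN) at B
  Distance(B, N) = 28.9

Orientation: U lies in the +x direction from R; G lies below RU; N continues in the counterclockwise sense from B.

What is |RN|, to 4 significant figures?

45.28

On A1, U sits at bearing 90° from G; a 66° counterclockwise sweep puts B at bearing 156°, so B = G + 9.1·(cos 156°, sin 156°) = (43.99, -5.399). Tangency of A1 to BN means the radius GB is perpendicular to BN, so BN runs along (−sin 156°, cos 156°); with |BN| = 28.9, N = (32.23, -31.80). Then |RN| = |N − R| = 45.28.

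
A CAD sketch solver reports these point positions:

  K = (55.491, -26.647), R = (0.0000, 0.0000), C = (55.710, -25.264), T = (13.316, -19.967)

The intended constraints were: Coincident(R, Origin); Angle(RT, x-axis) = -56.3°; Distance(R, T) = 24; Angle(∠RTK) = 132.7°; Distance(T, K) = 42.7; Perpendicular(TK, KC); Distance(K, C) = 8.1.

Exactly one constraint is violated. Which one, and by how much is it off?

Distance(K, C) = 8.1 — off by 6.70.

R = (0.00, 0.00) ✓; RT at -56.30° ✓; |RT| = 24.00 ✓; ∠RTK = 132.7° ✓; |TK| = 42.70 ✓; ∠(TK, KC) = 90.00° ✓; |KC| = 1.400 ✗.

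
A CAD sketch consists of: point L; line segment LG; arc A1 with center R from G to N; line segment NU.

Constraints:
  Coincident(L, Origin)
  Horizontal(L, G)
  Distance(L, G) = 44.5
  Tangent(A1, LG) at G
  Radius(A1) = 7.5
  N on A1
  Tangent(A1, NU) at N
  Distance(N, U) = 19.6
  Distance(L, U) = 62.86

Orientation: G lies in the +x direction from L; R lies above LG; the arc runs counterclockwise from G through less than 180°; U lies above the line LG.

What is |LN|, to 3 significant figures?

51.7

Checks: |RN| = 7.500 ✓; ∠(RN, NU) = 90.00° ✓; |NU| = 19.60 ✓; |LU| = 62.86 ✓.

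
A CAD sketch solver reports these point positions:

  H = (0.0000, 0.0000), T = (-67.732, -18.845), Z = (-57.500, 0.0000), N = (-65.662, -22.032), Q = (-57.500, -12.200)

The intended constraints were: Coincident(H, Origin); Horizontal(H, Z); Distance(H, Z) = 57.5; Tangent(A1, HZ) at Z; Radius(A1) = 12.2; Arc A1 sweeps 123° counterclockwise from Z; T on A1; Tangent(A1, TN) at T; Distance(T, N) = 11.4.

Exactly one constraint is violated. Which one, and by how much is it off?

Distance(T, N) = 11.4 — off by 7.60.

H = (0.00, 0.00) ✓; H.y = 0.00, Z.y = 0.00 ✓; |HZ| = 57.50 ✓; ∠(QZ, ZH) = 90.00° ✓; |QZ| = 12.20 ✓; bearing(Q→T) − bearing(Q→Z) = 123.0° ✓; |QT| = 12.20 ✓; ∠(QT, TN) = 90.00° ✓; |TN| = 3.800 ✗.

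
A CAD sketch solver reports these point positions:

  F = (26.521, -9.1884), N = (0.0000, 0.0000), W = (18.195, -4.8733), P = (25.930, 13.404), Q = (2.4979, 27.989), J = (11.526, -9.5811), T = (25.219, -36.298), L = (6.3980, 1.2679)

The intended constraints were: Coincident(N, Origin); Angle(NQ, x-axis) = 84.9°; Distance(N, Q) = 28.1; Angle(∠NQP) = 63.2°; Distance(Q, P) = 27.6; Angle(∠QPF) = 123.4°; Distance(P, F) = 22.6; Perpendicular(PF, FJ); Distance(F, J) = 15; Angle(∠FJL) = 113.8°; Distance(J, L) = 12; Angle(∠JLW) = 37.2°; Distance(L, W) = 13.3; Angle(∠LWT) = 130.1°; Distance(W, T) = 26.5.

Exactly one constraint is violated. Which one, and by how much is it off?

Distance(W, T) = 26.5 — off by 5.70.

N = (0.00, 0.00) ✓; NQ at 84.90° ✓; |NQ| = 28.10 ✓; ∠NQP = 63.20° ✓; |QP| = 27.60 ✓; ∠QPF = 123.4° ✓; |PF| = 22.60 ✓; ∠(PF, FJ) = 90.00° ✓; |FJ| = 15.00 ✓; ∠FJL = 113.8° ✓; |JL| = 12.00 ✓; ∠JLW = 37.20° ✓; |LW| = 13.30 ✓; ∠LWT = 130.1° ✓; |WT| = 32.20 ✗.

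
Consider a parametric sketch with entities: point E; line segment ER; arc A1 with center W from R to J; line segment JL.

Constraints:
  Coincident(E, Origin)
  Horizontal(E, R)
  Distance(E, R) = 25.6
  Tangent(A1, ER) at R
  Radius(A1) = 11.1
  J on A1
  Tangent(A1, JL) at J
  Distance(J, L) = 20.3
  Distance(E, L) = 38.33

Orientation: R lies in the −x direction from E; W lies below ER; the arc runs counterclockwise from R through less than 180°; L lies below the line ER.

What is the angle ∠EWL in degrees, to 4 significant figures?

96.91°

Checks: |WJ| = 11.10 ✓; ∠(WJ, JL) = 90.00° ✓; |JL| = 20.30 ✓; |EL| = 38.33 ✓.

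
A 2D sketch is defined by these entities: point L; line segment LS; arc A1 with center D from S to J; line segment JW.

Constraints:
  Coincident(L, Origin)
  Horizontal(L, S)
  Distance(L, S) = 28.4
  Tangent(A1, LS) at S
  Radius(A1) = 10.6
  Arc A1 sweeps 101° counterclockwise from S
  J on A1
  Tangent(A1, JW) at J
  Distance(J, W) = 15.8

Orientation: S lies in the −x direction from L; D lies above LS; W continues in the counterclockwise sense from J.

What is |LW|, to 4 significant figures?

35.11

L is at the origin; LS is horizontal with |LS| = 28.4 and S on the −x side, so S = (-28.40, 0.000). A1 meets LS tangentially, so DS is at right angles to LS, so D = S + (0, 10.6) = (-28.40, 10.60). On A1, S sits at bearing -90° from D; a 101° counterclockwise sweep puts J at bearing 11°, so J = D + 10.6·(cos 11°, sin 11°) = (-17.99, 12.62). A1 meets JW tangentially, so DJ is at right angles to JW, so JW runs along (−sin 11°, cos 11°); with |JW| = 15.8, W = (-21.01, 28.13). Then |LW| = |W − L| = 35.11.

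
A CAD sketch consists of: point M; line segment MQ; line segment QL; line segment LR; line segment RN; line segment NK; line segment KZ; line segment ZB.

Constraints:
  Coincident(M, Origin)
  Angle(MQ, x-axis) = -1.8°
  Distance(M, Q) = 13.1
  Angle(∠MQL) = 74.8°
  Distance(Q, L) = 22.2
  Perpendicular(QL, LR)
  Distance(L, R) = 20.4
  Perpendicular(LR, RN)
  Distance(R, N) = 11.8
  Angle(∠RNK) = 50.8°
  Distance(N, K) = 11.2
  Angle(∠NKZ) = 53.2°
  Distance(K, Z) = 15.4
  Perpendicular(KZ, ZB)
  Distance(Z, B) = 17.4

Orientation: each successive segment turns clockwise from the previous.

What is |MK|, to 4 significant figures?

14.07

LR ⟂ RN, so RN runs at 73.00°; with |RN| = 11.8, N = (-9.456, -4.393). ∠RNK = 50.8° gives NK at -56.20° from the x-axis; with |NK| = 11.2, K = (-3.225, -13.70). Then |MK| = |K − M| = 14.07.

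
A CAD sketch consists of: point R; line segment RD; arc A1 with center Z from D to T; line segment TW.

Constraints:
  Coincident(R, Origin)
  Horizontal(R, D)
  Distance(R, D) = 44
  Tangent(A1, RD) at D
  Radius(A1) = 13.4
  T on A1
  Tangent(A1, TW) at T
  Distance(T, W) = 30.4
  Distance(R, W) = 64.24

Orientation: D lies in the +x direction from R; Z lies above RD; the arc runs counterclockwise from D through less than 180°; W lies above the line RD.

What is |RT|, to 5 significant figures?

59.328

R is at the origin; R and D share the same y with |RD| = 44.0 and D on the +x side, so D = (44.000, 0.0000). A1 meets RD tangentially, so ZD is at right angles to RD, so Z = D + (0, 13.4) = (44.000, 13.400). Since ZT ⟂ TW (tangency), |ZW| = √(13.4² + 30.4²) = 33.222 regardless of where T sits on A1. So W lies on both circle(R, 64.24) and circle(Z, 33.222); the above-RD intersection is W = (44.195, 46.622). T is the foot of the tangent from W: T = (56.293, 18.733).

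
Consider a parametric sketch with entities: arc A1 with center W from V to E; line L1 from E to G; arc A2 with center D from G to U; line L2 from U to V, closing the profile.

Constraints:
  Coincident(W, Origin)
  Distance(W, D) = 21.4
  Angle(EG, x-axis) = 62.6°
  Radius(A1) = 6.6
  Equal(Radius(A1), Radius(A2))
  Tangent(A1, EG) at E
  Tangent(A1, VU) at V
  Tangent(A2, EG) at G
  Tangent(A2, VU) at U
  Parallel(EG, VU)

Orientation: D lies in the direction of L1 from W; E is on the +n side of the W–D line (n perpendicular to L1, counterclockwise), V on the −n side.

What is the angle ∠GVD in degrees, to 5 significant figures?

14.527°

The slot axis is L1's direction at 62.6°, so u = (cos 62.6°, sin 62.6°) = (0.46020, 0.88782) and n = (−sin 62.6°, cos 62.6°) = (-0.88782, 0.46020). W is at the origin and D lies 21.4 along u from W, so D = 21.4·u = (9.8483, 18.999). Tangency of A1 to both parallel lines with radius 6.6 puts E and V at W ± 6.6·n: E = (-5.8596, 3.0373), V = (5.8596, -3.0373). Equal radii place G and U the same way about D: G = D + 6.6·n = (3.9887, 22.037), U = D − 6.6·n = (15.708, 15.962). Then cos ∠GVD = VG·VD / (|VG||VD|), giving 14.527°.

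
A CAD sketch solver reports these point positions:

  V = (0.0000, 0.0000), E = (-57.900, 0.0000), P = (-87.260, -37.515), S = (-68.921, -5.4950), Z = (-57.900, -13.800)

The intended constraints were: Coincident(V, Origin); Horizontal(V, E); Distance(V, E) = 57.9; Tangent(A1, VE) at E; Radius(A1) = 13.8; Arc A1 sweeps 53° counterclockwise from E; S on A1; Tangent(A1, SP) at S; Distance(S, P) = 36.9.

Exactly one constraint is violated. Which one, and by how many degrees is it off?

Tangent(A1, SP) at S — off by 7.20°.

V = (0.00, 0.00) ✓; V.y = 0.00, E.y = 0.00 ✓; |VE| = 57.90 ✓; ∠(ZE, EV) = 90.00° ✓; |ZE| = 13.80 ✓; bearing(Z→S) − bearing(Z→E) = 53.00° ✓; |ZS| = 13.80 ✓; ∠(ZS, SP) = 82.80° ✗; |SP| = 36.90 ✓.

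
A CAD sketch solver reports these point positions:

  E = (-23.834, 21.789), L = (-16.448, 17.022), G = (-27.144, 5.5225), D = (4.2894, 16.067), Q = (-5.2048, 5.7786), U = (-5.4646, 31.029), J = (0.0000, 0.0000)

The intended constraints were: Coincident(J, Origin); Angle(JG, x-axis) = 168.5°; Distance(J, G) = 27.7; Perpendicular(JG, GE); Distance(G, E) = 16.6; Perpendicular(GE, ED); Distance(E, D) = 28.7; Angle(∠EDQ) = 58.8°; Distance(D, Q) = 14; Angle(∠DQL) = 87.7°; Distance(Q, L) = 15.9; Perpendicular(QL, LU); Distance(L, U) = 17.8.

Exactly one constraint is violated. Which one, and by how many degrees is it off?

Perpendicular(QL, LU) — off by 6.90°.

J = (0.00, 0.00) ✓; JG at 168.5° ✓; |JG| = 27.70 ✓; ∠(JG, GE) = 90.00° ✓; |GE| = 16.60 ✓; ∠(GE, ED) = 90.00° ✓; |ED| = 28.70 ✓; ∠EDQ = 58.80° ✓; |DQ| = 14.00 ✓; ∠DQL = 87.70° ✓; |QL| = 15.90 ✓; ∠(QL, LU) = 83.10° ✗; |LU| = 17.80 ✓.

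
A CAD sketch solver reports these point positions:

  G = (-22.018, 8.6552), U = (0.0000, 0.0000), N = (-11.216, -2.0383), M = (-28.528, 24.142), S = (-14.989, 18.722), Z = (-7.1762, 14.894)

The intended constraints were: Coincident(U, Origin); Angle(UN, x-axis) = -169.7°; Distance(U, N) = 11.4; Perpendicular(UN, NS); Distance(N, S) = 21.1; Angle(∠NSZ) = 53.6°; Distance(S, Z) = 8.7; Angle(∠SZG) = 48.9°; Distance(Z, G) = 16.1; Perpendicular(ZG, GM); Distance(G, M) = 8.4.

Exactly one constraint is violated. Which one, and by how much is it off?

Distance(G, M) = 8.4 — off by 8.40.

U = (0.00, 0.00) ✓; UN at -169.7° ✓; |UN| = 11.40 ✓; ∠(UN, NS) = 90.00° ✓; |NS| = 21.10 ✓; ∠NSZ = 53.60° ✓; |SZ| = 8.700 ✓; ∠SZG = 48.90° ✓; |ZG| = 16.10 ✓; ∠(ZG, GM) = 90.00° ✓; |GM| = 16.80 ✗.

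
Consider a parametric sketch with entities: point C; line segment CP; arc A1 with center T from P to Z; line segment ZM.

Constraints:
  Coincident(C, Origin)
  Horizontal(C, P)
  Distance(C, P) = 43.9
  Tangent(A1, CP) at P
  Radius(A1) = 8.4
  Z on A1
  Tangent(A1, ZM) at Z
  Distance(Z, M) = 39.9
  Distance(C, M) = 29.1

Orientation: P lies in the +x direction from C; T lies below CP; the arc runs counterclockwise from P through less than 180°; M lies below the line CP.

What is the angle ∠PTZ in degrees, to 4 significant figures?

40.53°

Checks: |TZ| = 8.400 ✓; ∠(TZ, ZM) = 90.00° ✓; |ZM| = 39.90 ✓; |CM| = 29.10 ✓.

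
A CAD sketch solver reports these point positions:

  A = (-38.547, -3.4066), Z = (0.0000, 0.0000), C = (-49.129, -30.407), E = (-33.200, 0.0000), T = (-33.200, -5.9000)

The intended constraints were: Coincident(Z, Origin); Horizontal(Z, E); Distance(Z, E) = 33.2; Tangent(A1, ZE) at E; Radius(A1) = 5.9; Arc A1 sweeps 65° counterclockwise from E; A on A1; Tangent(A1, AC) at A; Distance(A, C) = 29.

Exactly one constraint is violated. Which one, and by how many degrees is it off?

Tangent(A1, AC) at A — off by 3.60°.

Z = (0.00, 0.00) ✓; Z.y = 0.00, E.y = 0.00 ✓; |ZE| = 33.20 ✓; ∠(TE, EZ) = 90.00° ✓; |TE| = 5.900 ✓; bearing(T→A) − bearing(T→E) = 65.00° ✓; |TA| = 5.900 ✓; ∠(TA, AC) = 86.40° ✗; |AC| = 29.00 ✓.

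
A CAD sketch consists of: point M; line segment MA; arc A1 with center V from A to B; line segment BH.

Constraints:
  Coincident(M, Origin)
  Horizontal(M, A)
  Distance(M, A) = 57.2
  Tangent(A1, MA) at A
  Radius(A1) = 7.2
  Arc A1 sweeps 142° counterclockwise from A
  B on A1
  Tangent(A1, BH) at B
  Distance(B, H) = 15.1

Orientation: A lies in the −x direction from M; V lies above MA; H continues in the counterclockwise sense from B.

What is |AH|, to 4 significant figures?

23.39

M is at the origin; M and A share the same y with |MA| = 57.2 and A on the −x side, so A = (-57.20, 0.000). Tangency of A1 to MA means the radius VA is perpendicular to MA, so V = A + (0, 7.2) = (-57.20, 7.200). On A1, A sits at bearing -90° from V; a 142° counterclockwise sweep puts B at bearing 52°, so B = V + 7.2·(cos 52°, sin 52°) = (-52.77, 12.87). The tangent condition forces VB to be normal to BH, so BH runs along (−sin 52°, cos 52°); with |BH| = 15.1, H = (-64.67, 22.17). Then |AH| = |H − A| = 23.39.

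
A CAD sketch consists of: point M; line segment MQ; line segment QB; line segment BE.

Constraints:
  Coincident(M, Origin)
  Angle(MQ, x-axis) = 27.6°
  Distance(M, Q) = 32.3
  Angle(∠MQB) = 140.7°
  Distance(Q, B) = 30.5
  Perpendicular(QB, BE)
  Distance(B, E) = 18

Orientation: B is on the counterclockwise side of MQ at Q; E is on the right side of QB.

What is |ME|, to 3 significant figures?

67.5

M is at the origin; MQ runs at 27.6° with length 32.3, so Q = 32.3·(cos 27.6°, sin 27.6°) = (28.6, 15.0). ∠MQB = 140.7°, so QB runs at 27.6° + (180° − 140.7°) = 66.9° from the x-axis; with |QB| = 30.5, B = Q + 30.5·(cos 66.9°, sin 66.9°) = (40.6, 43.0). QB ⟂ BE; with |BE| = 18.0 on the right of QB, E = B + 18.0·(0.920, -0.392) = (57.1, 36.0). Then |ME| = |E − M| = 67.5.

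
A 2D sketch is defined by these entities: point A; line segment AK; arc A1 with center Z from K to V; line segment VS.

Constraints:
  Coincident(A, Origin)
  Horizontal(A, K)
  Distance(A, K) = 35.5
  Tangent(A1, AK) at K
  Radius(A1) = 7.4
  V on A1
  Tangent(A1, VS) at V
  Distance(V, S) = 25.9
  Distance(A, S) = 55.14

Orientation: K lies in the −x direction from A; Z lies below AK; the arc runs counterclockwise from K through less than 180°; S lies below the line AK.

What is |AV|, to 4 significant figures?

43.46

A is at the origin; A and K share the same y with |AK| = 35.5 and K on the −x side, so K = (-35.50, 0.000). The tangent condition forces ZK to be normal to AK, so Z = K + (0, -7.4) = (-35.50, -7.400). Since ZV ⟂ VS (tangency), |ZS| = √(7.4² + 25.9²) = 26.94 regardless of where V sits on A1. So S lies on both circle(A, 55.14) and circle(Z, 26.94); the below-AK intersection is S = (-44.27, -32.87). V is the foot of the tangent from S: V = (-42.89, -7.005).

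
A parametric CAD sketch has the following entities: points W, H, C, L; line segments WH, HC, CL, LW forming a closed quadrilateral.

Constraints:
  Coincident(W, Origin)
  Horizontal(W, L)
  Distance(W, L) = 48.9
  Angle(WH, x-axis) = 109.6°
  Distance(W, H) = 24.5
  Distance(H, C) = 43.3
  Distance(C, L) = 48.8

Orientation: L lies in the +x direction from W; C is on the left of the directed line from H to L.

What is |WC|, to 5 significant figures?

53.442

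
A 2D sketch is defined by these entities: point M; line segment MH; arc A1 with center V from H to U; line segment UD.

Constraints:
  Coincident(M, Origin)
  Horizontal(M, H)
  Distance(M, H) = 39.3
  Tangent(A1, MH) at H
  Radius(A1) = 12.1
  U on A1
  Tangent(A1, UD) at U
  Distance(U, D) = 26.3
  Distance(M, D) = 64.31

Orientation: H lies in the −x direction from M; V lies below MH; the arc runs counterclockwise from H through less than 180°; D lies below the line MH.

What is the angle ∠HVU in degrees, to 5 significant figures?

89.375°

M is at the origin; M and H share the same y with |MH| = 39.3 and H on the −x side, so H = (-39.300, 0.0000). Since A1 is tangent to MH there, VH ⟂ MH, so V = H + (0, -12.1) = (-39.300, -12.100). Since VU ⟂ UD (tangency), |VD| = √(12.1² + 26.3²) = 28.950 regardless of where U sits on A1. So D lies on both circle(M, 64.31) and circle(V, 28.950); the below-MH intersection is D = (-51.686, -38.266). U is the foot of the tangent from D: U = (-51.399, -11.968).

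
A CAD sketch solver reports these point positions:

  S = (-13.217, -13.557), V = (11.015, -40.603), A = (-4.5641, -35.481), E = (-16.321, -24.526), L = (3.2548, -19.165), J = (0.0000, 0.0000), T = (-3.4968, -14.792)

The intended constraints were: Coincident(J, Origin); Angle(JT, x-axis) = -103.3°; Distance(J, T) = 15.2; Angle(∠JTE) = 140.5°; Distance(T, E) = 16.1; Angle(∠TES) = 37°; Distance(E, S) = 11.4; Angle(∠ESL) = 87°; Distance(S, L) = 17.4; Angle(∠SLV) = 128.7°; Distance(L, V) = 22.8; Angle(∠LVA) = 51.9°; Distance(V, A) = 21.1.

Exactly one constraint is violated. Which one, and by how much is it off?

Distance(V, A) = 21.1 — off by 4.70.

J = (0.00, 0.00) ✓; JT at -103.3° ✓; |JT| = 15.20 ✓; ∠JTE = 140.5° ✓; |TE| = 16.10 ✓; ∠TES = 37.00° ✓; |ES| = 11.40 ✓; ∠ESL = 87.00° ✓; |SL| = 17.40 ✓; ∠SLV = 128.7° ✓; |LV| = 22.80 ✓; ∠LVA = 51.90° ✓; |VA| = 16.40 ✗.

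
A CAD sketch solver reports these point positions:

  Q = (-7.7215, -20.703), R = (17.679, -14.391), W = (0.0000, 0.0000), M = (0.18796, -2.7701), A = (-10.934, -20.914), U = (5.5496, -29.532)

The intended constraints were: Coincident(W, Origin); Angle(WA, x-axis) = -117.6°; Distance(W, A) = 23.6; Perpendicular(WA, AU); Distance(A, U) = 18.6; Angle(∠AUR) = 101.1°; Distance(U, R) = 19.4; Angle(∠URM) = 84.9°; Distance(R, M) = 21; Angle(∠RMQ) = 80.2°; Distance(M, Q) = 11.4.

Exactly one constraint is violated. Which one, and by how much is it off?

Distance(M, Q) = 11.4 — off by 8.20.

W = (0.00, 0.00) ✓; WA at -117.6° ✓; |WA| = 23.60 ✓; ∠(WA, AU) = 90.00° ✓; |AU| = 18.60 ✓; ∠AUR = 101.1° ✓; |UR| = 19.40 ✓; ∠URM = 84.90° ✓; |RM| = 21.00 ✓; ∠RMQ = 80.20° ✓; |MQ| = 19.60 ✗.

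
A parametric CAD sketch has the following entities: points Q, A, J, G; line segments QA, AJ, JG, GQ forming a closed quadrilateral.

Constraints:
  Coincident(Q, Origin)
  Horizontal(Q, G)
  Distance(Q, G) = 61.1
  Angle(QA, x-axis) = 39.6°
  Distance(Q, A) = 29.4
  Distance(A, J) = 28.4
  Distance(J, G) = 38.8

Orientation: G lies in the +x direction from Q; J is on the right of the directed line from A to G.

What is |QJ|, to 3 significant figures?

25.4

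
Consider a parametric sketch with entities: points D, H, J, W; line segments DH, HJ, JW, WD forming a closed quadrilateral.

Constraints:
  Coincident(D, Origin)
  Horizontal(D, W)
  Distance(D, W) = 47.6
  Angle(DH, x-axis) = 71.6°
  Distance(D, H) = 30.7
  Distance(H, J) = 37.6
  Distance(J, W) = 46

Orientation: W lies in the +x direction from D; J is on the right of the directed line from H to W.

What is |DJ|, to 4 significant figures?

8.049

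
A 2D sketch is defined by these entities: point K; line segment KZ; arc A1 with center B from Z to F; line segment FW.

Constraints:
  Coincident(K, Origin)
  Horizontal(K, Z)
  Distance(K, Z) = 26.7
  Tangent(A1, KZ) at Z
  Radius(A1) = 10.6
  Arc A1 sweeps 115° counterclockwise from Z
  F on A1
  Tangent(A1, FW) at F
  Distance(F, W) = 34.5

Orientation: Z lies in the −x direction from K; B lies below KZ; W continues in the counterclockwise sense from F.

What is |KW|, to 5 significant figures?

51.187

On A1, Z sits at bearing 90° from B; a 115° counterclockwise sweep puts F at bearing 205°, so F = B + 10.6·(cos 205°, sin 205°) = (-36.307, -15.080). Since A1 is tangent to FW there, BF ⟂ FW, so FW runs along (−sin 205°, cos 205°); with |FW| = 34.5, W = (-21.727, -46.347). Then |KW| = |W − K| = 51.187.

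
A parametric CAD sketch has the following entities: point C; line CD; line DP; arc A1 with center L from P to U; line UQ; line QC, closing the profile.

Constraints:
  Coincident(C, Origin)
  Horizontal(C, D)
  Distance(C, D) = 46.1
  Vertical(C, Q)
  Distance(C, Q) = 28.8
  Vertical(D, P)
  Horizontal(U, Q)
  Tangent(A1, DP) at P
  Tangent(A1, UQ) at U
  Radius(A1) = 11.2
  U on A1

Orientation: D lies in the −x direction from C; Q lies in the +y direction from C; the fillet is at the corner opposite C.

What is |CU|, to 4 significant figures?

45.25

C is at the origin; C and D share the same y with |CD| = 46.1 and D on the −x side, so D = (-46.10, 0.000). C and Q share the same x with |CQ| = 28.8 and Q on the +y side, so Q = (0.000, 28.80). The virtual corner opposite C is at (-46.10, 28.80). Since A1 is tangent to DP there, LP ⟂ DP and since A1 is tangent to UQ there, LU ⟂ UQ, with radius 11.2, so the center L sits 11.2 in from both sides at L = (-34.90, 17.60). That places the tangent points at P = (-46.10, 17.60) on DP and U = (-34.90, 28.80) on UQ. Then |CU| = |U − C| = 45.25.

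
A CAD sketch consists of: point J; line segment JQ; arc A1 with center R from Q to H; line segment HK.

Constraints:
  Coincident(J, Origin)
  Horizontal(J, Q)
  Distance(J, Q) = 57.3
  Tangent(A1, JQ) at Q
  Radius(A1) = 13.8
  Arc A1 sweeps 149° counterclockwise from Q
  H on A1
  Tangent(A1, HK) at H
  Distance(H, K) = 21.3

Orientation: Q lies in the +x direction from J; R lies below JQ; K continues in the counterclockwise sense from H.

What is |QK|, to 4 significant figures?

38.26

J is at the origin; JQ is horizontal with |JQ| = 57.3 and Q on the +x side, so Q = (57.30, 0.000). Since A1 is tangent to JQ there, RQ ⟂ JQ, so R = Q + (0, -13.8) = (57.30, -13.80). On A1, Q sits at bearing 90° from R; a 149° counterclockwise sweep puts H at bearing 239°, so H = R + 13.8·(cos 239°, sin 239°) = (50.19, -25.63). The tangent condition forces RH to be normal to HK, so HK runs along (−sin 239°, cos 239°); with |HK| = 21.3, K = (68.45, -36.60). Then |QK| = |K − Q| = 38.26.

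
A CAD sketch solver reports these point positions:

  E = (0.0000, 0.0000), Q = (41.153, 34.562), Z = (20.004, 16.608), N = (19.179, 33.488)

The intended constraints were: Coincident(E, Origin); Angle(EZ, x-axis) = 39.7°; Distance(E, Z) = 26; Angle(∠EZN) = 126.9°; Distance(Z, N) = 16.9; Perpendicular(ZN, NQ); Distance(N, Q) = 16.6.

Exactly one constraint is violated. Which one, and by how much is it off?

Distance(N, Q) = 16.6 — off by 5.40.

E = (0.00, 0.00) ✓; EZ at 39.70° ✓; |EZ| = 26.00 ✓; ∠EZN = 126.9° ✓; |ZN| = 16.90 ✓; ∠(ZN, NQ) = 90.00° ✓; |NQ| = 22.00 ✗.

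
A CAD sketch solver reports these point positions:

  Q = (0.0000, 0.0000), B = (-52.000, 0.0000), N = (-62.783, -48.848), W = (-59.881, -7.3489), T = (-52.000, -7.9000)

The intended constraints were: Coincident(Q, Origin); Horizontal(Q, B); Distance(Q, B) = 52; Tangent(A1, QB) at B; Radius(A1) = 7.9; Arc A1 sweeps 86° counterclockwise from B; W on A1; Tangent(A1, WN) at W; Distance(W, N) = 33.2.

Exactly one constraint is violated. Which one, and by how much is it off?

Distance(W, N) = 33.2 — off by 8.40.

Q = (0.00, 0.00) ✓; Q.y = 0.00, B.y = 0.00 ✓; |QB| = 52.00 ✓; ∠(TB, BQ) = 90.00° ✓; |TB| = 7.900 ✓; bearing(T→W) − bearing(T→B) = 86.00° ✓; |TW| = 7.900 ✓; ∠(TW, WN) = 90.00° ✓; |WN| = 41.60 ✗.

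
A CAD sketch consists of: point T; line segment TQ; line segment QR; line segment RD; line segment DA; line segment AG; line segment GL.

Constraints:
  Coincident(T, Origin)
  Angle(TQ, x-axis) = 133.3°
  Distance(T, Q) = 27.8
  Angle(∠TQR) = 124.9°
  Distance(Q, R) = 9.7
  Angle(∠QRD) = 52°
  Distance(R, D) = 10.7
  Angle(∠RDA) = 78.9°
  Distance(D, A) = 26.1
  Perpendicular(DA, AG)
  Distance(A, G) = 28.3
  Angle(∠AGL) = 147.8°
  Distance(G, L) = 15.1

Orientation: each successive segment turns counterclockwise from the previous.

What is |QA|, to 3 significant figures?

18.0

T is at the origin; TQ runs at 133.3° with length 27.8, so Q = (-19.1, 20.2). ∠TQR = 124.9° gives QR at -172° from the x-axis; with |QR| = 9.7, R = (-28.7, 18.8). ∠QRD = 52.0° gives RD at -43.6° from the x-axis; with |RD| = 10.7, D = (-20.9, 11.4). ∠RDA = 78.9° gives DA at 57.5° from the x-axis; with |DA| = 26.1, A = (-6.89, 33.4). Then |QA| = |A − Q| = 18.0.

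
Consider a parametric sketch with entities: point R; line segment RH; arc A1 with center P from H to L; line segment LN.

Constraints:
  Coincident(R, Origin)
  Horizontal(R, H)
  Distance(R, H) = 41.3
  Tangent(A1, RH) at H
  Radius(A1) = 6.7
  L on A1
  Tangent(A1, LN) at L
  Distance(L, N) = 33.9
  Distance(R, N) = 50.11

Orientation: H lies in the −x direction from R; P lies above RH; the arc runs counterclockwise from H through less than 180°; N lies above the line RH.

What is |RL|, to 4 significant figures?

35.15

R is at the origin; RH is horizontal with |RH| = 41.3 and H on the −x side, so H = (-41.30, 0.000). Since A1 is tangent to RH there, PH ⟂ RH, so P = H + (0, 6.7) = (-41.30, 6.700). Since PL ⟂ LN (tangency), |PN| = √(6.7² + 33.9²) = 34.56 regardless of where L sits on A1. So N lies on both circle(R, 50.11) and circle(P, 34.56); the above-RH intersection is N = (-30.71, 39.59). L is the foot of the tangent from N: L = (-34.65, 5.923).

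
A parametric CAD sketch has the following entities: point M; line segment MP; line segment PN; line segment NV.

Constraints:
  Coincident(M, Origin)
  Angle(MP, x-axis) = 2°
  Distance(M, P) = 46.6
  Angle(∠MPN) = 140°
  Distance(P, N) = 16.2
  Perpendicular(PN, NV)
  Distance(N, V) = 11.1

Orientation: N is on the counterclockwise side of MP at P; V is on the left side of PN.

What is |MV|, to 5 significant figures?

55.216

M is at the origin; MP runs at 2.0° with length 46.6, so P = 46.6·(cos 2.0°, sin 2.0°) = (46.572, 1.6263). ∠MPN = 140.0°, so PN runs at 2.0° + (180° − 140.0°) = 42.000° from the x-axis; with |PN| = 16.2, N = P + 16.2·(cos 42.000°, sin 42.000°) = (58.611, 12.466). PN ⟂ NV; with |NV| = 11.1 on the left of PN, V = N + 11.1·(-0.66913, 0.74314) = (51.183, 20.715). Then |MV| = |V − M| = 55.216.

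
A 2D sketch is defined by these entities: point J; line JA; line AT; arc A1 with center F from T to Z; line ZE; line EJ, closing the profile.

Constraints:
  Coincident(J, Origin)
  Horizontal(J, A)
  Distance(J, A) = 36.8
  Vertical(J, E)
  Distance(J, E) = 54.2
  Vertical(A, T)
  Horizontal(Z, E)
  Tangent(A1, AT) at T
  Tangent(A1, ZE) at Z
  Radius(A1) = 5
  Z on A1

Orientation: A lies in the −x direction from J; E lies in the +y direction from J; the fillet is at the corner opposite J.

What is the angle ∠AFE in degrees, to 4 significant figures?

104.7°

J is at the origin; J and A share the same y with |JA| = 36.8 and A on the −x side, so A = (-36.80, 0.000). J and E share the same x with |JE| = 54.2 and E on the +y side, so E = (0.000, 54.20). The virtual corner opposite J is at (-36.80, 54.20). Since A1 is tangent to AT there, FT ⟂ AT and since A1 is tangent to ZE there, FZ ⟂ ZE, with radius 5.0, so the center F sits 5.0 in from both sides at F = (-31.80, 49.20). Then cos ∠AFE = FA·FE / (|FA||FE|), giving 104.7°.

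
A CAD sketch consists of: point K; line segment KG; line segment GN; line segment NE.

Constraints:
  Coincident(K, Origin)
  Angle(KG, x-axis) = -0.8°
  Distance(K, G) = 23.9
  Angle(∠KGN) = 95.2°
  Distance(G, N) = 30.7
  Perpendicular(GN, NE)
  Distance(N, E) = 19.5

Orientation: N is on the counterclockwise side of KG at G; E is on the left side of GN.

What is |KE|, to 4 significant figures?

33.15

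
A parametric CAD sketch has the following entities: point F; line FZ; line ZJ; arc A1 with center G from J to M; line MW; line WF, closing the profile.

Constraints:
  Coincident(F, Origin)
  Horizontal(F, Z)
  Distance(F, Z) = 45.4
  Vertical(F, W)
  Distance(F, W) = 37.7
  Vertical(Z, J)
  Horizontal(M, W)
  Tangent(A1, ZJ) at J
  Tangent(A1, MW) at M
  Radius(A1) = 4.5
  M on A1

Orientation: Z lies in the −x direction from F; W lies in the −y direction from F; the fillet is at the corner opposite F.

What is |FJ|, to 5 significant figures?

56.244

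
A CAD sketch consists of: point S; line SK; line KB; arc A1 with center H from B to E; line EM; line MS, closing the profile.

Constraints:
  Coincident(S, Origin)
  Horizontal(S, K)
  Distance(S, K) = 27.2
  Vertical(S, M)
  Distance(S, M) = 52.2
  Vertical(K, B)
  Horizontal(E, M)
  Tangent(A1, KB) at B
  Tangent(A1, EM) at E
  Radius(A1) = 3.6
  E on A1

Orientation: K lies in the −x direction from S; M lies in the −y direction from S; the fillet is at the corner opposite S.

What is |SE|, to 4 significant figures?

57.29

S is at the origin; SK is horizontal with |SK| = 27.2 and K on the −x side, so K = (-27.20, 0.000). S and M share the same x with |SM| = 52.2 and M on the −y side, so M = (0.000, -52.20). The virtual corner opposite S is at (-27.20, -52.20). The tangent condition forces HB to be normal to KB and A1 meets EM tangentially, so HE is at right angles to EM, with radius 3.6, so the center H sits 3.6 in from both sides at H = (-23.60, -48.60). That places the tangent points at B = (-27.20, -48.60) on KB and E = (-23.60, -52.20) on EM. Then |SE| = |E − S| = 57.29.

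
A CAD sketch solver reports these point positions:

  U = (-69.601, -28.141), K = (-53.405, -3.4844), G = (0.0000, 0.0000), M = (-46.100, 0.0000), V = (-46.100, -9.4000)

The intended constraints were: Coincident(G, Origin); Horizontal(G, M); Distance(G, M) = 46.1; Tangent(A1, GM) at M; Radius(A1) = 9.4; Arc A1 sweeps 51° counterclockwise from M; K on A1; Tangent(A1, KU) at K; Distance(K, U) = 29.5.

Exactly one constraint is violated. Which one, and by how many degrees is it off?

Tangent(A1, KU) at K — off by 5.70°.

G = (0.00, 0.00) ✓; G.y = 0.00, M.y = 0.00 ✓; |GM| = 46.10 ✓; ∠(VM, MG) = 90.00° ✓; |VM| = 9.400 ✓; bearing(V→K) − bearing(V→M) = 51.00° ✓; |VK| = 9.400 ✓; ∠(VK, KU) = 84.30° ✗; |KU| = 29.50 ✓.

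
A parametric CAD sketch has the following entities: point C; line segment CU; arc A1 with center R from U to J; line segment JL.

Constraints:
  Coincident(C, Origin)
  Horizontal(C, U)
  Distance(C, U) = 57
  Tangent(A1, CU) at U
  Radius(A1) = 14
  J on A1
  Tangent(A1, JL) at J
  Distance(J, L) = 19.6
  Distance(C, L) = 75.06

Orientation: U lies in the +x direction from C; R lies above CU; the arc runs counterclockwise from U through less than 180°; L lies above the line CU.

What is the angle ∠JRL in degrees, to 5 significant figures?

54.462°

Checks: |RJ| = 14.00 ✓; ∠(RJ, JL) = 90.00° ✓; |JL| = 19.60 ✓; |CL| = 75.06 ✓.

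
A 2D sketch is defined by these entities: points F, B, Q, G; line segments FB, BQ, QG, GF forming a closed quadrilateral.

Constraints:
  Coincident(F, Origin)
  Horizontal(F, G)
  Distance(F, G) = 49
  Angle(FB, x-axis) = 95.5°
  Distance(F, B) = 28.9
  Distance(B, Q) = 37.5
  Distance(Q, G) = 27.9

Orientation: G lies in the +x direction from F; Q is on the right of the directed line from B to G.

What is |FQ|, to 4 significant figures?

21.10

Checks: |BQ| = 37.50 ✓; |QG| = 27.90 ✓.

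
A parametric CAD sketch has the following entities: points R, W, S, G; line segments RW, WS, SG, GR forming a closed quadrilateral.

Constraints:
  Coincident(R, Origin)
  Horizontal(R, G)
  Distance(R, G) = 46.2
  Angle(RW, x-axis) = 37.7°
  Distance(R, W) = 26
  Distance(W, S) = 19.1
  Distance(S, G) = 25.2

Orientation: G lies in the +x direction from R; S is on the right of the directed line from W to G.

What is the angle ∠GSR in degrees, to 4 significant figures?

164.2°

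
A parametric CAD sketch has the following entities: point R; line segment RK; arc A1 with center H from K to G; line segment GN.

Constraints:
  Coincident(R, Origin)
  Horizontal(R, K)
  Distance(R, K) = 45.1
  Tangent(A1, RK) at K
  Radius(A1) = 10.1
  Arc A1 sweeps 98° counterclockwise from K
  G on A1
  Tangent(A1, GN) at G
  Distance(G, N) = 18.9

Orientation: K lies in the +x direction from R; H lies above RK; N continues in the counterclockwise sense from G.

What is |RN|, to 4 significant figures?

60.55

R is at the origin; R and K share the same y with |RK| = 45.1 and K on the +x side, so K = (45.10, 0.000). Since A1 is tangent to RK there, HK ⟂ RK, so H = K + (0, 10.1) = (45.10, 10.10). On A1, K sits at bearing -90° from H; a 98° counterclockwise sweep puts G at bearing 8°, so G = H + 10.1·(cos 8°, sin 8°) = (55.10, 11.51). Tangency of A1 to GN means the radius HG is perpendicular to GN, so GN runs along (−sin 8°, cos 8°); with |GN| = 18.9, N = (52.47, 30.22). Then |RN| = |N − R| = 60.55.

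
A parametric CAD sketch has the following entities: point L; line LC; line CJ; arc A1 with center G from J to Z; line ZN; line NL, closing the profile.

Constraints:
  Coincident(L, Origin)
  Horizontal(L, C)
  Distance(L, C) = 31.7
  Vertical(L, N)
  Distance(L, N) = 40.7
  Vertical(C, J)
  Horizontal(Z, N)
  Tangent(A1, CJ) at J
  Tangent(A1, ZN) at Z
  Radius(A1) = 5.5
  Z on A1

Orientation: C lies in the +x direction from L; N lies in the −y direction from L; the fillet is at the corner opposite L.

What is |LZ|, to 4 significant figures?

48.40

L is at the origin; L and C share the same y with |LC| = 31.7 and C on the +x side, so C = (31.70, 0.000). L and N share the same x with |LN| = 40.7 and N on the −y side, so N = (0.000, -40.70). The virtual corner opposite L is at (31.70, -40.70). Since A1 is tangent to CJ there, GJ ⟂ CJ and the tangent condition forces GZ to be normal to ZN, with radius 5.5, so the center G sits 5.5 in from both sides at G = (26.20, -35.20). That places the tangent points at J = (31.70, -35.20) on CJ and Z = (26.20, -40.70) on ZN. Then |LZ| = |Z − L| = 48.40.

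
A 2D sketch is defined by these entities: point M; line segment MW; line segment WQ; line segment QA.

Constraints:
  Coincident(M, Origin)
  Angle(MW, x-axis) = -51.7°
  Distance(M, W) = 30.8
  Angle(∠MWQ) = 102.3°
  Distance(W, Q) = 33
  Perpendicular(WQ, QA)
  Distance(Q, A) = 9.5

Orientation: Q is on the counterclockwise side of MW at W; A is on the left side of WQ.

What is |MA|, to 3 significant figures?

44.6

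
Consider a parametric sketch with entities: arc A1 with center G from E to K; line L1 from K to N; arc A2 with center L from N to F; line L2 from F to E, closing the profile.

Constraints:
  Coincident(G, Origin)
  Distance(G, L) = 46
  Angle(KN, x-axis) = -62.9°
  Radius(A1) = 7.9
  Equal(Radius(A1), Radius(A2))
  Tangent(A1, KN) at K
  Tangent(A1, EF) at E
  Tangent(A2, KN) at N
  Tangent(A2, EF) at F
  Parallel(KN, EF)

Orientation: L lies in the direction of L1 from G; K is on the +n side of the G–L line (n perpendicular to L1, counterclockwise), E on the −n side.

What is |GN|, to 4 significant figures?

46.67

The slot axis is L1's direction at -62.9°, so u = (cos -62.9°, sin -62.9°) = (0.4555, -0.8902) and n = (−sin -62.9°, cos -62.9°) = (0.8902, 0.4555). G is at the origin and L lies 46.0 along u from G, so L = 46.0·u = (20.96, -40.95). Tangency of A1 to both parallel lines with radius 7.9 puts K and E at G ± 7.9·n: K = (7.033, 3.599), E = (-7.033, -3.599). Equal radii place N and F the same way about L: N = L + 7.9·n = (27.99, -37.35), F = L − 7.9·n = (13.92, -44.55). Then |GN| = |N − G| = 46.67.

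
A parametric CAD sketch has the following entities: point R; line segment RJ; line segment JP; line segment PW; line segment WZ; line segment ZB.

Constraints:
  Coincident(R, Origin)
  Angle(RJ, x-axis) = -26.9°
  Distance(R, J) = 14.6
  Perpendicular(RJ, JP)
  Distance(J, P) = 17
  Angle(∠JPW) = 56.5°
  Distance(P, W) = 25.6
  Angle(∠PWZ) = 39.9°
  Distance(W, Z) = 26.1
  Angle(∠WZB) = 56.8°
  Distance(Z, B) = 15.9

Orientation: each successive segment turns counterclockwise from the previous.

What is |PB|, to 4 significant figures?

3.841

R is at the origin; RJ runs at -26.9° with length 14.6, so J = (13.02, -6.606). The perpendicularity gives JP at right angles to RJ, so JP runs at 63.10°; with |JP| = 17.0, P = (20.71, 8.555). ∠JPW = 56.5° gives PW at -173.4° from the x-axis; with |PW| = 25.6, W = (-4.719, 5.613). ∠PWZ = 39.9° gives WZ at -33.30° from the x-axis; with |WZ| = 26.1, Z = (17.10, -8.717). ∠WZB = 56.8° gives ZB at 89.90° from the x-axis; with |ZB| = 15.9, B = (17.12, 7.183). Then |PB| = |B − P| = 3.841.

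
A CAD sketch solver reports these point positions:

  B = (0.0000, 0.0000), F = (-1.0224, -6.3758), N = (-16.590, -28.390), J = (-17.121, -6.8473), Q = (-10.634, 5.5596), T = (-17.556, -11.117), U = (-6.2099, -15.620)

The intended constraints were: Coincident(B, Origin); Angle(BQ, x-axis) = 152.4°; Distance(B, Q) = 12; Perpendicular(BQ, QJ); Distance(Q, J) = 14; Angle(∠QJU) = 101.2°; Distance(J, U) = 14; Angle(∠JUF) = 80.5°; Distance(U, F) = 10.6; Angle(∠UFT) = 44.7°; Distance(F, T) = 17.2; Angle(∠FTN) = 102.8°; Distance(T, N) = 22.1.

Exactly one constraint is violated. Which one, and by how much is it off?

Distance(T, N) = 22.1 — off by 4.80.

B = (0.00, 0.00) ✓; BQ at 152.4° ✓; |BQ| = 12.00 ✓; ∠(BQ, QJ) = 90.00° ✓; |QJ| = 14.00 ✓; ∠QJU = 101.2° ✓; |JU| = 14.00 ✓; ∠JUF = 80.50° ✓; |UF| = 10.60 ✓; ∠UFT = 44.70° ✓; |FT| = 17.20 ✓; ∠FTN = 102.8° ✓; |TN| = 17.30 ✗.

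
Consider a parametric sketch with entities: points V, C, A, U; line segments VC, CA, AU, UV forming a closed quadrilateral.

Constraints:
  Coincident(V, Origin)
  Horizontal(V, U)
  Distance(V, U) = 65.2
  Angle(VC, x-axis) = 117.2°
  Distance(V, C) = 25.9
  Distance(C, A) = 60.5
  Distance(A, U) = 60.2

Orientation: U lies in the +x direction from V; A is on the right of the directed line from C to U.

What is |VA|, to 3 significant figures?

34.6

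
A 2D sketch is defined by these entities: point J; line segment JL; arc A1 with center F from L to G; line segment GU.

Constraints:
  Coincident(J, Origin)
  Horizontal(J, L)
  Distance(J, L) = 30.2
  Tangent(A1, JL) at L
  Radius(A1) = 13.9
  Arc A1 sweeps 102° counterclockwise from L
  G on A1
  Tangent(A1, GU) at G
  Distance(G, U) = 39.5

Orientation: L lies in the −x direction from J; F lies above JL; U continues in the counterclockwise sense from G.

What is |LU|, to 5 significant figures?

55.688

J is at the origin; JL is horizontal with |JL| = 30.2 and L on the −x side, so L = (-30.200, 0.0000). Tangency of A1 to JL means the radius FL is perpendicular to JL, so F = L + (0, 13.9) = (-30.200, 13.900). On A1, L sits at bearing -90° from F; a 102° counterclockwise sweep puts G at bearing 12°, so G = F + 13.9·(cos 12°, sin 12°) = (-16.604, 16.790). A1 meets GU tangentially, so FG is at right angles to GU, so GU runs along (−sin 12°, cos 12°); with |GU| = 39.5, U = (-24.816, 55.427). Then |LU| = |U − L| = 55.688.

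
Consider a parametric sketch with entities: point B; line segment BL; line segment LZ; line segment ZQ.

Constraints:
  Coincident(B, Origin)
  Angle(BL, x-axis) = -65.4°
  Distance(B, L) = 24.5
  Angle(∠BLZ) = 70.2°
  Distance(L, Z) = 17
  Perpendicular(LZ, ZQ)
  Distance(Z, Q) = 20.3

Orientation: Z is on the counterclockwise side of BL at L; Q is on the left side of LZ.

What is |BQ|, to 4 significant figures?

9.126

∠BLZ = 70.2°, so LZ runs at -65.4° + (180° − 70.2°) = 44.40° from the x-axis; with |LZ| = 17.0, Z = L + 17.0·(cos 44.40°, sin 44.40°) = (22.34, -10.38). LZ is perpendicular to ZQ; with |ZQ| = 20.3 on the left of LZ, Q = Z + 20.3·(-0.6997, 0.7145) = (8.142, 4.122). Then |BQ| = |Q − B| = 9.126.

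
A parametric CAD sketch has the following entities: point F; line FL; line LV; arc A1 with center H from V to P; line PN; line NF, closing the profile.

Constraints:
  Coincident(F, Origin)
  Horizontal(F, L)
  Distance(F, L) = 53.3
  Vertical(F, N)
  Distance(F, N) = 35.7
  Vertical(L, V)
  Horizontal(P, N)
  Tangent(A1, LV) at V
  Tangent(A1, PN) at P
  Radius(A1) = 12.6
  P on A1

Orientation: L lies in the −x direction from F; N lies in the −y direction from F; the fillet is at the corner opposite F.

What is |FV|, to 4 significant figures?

58.09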